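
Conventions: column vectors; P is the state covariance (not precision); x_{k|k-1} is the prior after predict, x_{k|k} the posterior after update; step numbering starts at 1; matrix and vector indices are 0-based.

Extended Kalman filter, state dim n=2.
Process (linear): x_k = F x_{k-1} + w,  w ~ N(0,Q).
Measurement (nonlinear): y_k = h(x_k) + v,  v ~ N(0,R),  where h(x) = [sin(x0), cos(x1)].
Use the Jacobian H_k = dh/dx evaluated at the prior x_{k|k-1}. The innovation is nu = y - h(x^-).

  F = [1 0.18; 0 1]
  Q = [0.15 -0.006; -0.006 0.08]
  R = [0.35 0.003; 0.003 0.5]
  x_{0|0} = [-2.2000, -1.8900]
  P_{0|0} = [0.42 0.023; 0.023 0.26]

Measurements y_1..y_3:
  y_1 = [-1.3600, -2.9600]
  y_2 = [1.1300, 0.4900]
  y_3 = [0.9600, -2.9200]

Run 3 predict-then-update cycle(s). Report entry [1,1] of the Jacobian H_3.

step 1: x^-=[-2.5402, -1.8900]  P^-=[0.5867 0.0638; 0.0638 0.3400]  H_jac=[-0.8245 0.0000; 0.0000 0.9495]  S=[0.7489 -0.0469; -0.0469 0.8065]  K=[-0.6436 0.0376; -0.0453 0.3976]  nu=[-0.7942, -2.6462]  x^+=[-2.1286, -2.9062]  P^+=[0.2731 0.0178; 0.0178 0.2093]
step 2: x^-=[-2.6518, -2.9062]  P^-=[0.4362 0.0495; 0.0495 0.2893]  H_jac=[-0.8824 0.0000; 0.0000 0.2332]  S=[0.6897 -0.0072; -0.0072 0.5157]  K=[-0.5580 0.0146; -0.0619 0.1299]  nu=[1.6005, 1.4624]  x^+=[-3.5235, -2.8153]  P^+=[0.2213 0.0241; 0.0241 0.2778]
step 3: x^-=[-4.0302, -2.8153]  P^-=[0.3890 0.0681; 0.0681 0.3578]  H_jac=[-0.6305 0.0000; 0.0000 0.3205]  S=[0.5046 -0.0108; -0.0108 0.5368]  K=[-0.4853 0.0309; -0.0806 0.2120]  nu=[0.1838, -1.9728]  x^+=[-4.1805, -3.2484]  P^+=[0.2693 0.0437; 0.0437 0.3300]

H_jac[1,1] = 0.3205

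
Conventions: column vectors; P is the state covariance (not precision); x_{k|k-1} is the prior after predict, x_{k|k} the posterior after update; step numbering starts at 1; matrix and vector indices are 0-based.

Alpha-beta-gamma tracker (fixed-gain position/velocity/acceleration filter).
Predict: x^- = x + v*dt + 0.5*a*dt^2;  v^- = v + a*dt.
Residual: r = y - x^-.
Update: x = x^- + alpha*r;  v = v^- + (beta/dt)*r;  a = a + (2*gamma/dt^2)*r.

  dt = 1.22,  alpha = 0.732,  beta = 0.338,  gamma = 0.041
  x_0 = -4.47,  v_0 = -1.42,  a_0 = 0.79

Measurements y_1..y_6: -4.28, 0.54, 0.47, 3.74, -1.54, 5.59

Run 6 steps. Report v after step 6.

step 1: x_pred=-5.6145  r=1.3345  x^+=-4.6376  v^+=-0.0865  a^+=0.8635
step 2: x_pred=-4.1005  r=4.6405  x^+=-0.7037  v^+=2.2527  a^+=1.1192
step 3: x_pred=2.8775  r=-2.4075  x^+=1.1152  v^+=2.9511  a^+=0.9865
step 4: x_pred=5.4497  r=-1.7097  x^+=4.1982  v^+=3.6810  a^+=0.8924
step 5: x_pred=9.3531  r=-10.8931  x^+=1.3793  v^+=1.7517  a^+=0.2922
step 6: x_pred=3.7339  r=1.8561  x^+=5.0926  v^+=2.6225  a^+=0.3945

v_post = 2.6225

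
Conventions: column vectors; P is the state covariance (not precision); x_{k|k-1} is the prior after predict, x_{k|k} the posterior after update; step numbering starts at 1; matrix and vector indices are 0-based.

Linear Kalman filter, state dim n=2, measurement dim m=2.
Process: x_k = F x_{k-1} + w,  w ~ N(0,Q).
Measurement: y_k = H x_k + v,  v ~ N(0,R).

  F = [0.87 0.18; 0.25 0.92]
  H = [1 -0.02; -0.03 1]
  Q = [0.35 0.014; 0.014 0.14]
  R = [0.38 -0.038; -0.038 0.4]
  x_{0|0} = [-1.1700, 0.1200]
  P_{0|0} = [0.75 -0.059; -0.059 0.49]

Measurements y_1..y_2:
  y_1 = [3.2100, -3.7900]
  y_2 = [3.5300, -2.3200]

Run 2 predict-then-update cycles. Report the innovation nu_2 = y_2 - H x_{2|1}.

step 1: x^-=[-0.9963, -0.1821]  P^-=[0.9151 0.2084; 0.2084 0.5745]  S=[1.2870 0.1316; 0.1316 0.9628]  K=[0.6983 0.0925; 0.0940 0.5773]  nu=[4.2027, -3.6378]  x^+=[1.6021, -1.8874]  P^+=[0.2622 0.0183; 0.0183 0.2279]
step 2: x^-=[1.0541, -1.3359]  P^-=[0.5616 0.1243; 0.1243 0.3577]  S=[0.9368 0.0623; 0.0623 0.7508]  K=[0.5906 0.0940; 0.0942 0.4637]  nu=[2.4492, -0.9525]  x^+=[2.4110, -1.5469]  P^+=[0.2213 0.0218; 0.0218 0.1826]

innov = [2.4492, -0.9525]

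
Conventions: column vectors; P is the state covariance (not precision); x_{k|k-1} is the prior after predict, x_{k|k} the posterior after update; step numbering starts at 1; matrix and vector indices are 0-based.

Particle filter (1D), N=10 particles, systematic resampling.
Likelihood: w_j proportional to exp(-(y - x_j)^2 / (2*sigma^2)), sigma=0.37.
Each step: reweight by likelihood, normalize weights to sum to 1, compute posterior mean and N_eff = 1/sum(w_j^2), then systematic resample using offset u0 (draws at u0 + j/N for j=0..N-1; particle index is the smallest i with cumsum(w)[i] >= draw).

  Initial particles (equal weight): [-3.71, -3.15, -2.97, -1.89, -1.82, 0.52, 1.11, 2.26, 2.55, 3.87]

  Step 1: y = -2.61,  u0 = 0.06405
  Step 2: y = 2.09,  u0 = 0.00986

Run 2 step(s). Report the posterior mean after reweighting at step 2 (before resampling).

post_mean = -1.8282

step 1: w=[0.0098, 0.2797, 0.5054, 0.1222, 0.0830, 0.0000, 0.0000, 0.0000, 0.0000, 0.0000]  mean=-2.8002  Neff=2.8127  idx=[1, 1, 1, 2, 2, 2, 2, 2, 3, 4]
step 2: w=[0.0000, 0.0000, 0.0000, 0.0000, 0.0000, 0.0000, 0.0000, 0.0000, 0.1174, 0.8826]  mean=-1.8282  Neff=1.2614  idx=[8, 8, 9, 9, 9, 9, 9, 9, 9, 9]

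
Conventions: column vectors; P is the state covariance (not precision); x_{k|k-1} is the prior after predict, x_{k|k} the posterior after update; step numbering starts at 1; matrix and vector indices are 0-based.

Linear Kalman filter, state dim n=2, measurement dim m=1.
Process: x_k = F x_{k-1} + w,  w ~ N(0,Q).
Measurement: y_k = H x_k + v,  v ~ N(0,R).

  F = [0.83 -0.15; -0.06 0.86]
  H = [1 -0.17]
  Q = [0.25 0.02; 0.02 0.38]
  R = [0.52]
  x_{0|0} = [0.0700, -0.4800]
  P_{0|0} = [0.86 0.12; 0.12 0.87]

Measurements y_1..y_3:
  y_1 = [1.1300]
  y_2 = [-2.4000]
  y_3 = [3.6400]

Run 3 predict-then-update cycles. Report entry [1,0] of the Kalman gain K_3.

step 1: x^-=[0.1301, -0.4170]  P^-=[0.8321 -0.0483; -0.0483 1.0142]  S=[1.3979]  K=[0.6012; -0.1579]  nu=[0.9290]  x^+=[0.6886, -0.5637]  P^+=[0.3270 0.0844; 0.0844 0.9793]
step 2: x^-=[0.6561, -0.5261]  P^-=[0.4763 -0.0616; -0.0616 1.0968]  S=[1.0489]  K=[0.4640; -0.2365]  nu=[-3.1455]  x^+=[-0.8036, 0.2179]  P^+=[0.2504 0.0535; 0.0535 1.0381]
step 3: x^-=[-0.6996, 0.2356]  P^-=[0.4325 -0.0877; -0.0877 1.1432]  S=[1.0154]  K=[0.4407; -0.2778]  nu=[4.3797]  x^+=[1.2303, -0.9810]  P^+=[0.2354 0.0366; 0.0366 1.0648]

K[1,0] = -0.2778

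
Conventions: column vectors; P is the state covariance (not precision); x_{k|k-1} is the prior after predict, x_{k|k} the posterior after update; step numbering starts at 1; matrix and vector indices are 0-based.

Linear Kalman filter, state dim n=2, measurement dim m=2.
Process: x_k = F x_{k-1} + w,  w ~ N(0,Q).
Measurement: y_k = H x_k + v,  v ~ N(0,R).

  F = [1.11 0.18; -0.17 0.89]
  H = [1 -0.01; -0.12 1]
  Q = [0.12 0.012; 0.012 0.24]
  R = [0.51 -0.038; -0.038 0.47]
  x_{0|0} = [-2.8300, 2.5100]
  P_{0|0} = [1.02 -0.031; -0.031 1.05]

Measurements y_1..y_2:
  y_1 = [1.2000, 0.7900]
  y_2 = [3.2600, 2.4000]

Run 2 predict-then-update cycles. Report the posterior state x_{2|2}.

step 1: x^-=[-2.6895, 2.7150]  P^-=[1.3984 -0.0419; -0.0419 1.1106]  S=[1.9093 -0.2589; -0.2589 1.6108]  K=[0.7309 -0.0127; 0.0676 0.7035]  nu=[3.9166, -2.2477]  x^+=[0.2018, 1.3986]  P^+=[0.3733 0.0110; 0.0110 0.3294]
step 2: x^-=[0.4757, 1.2105]  P^-=[0.5951 0.0049; 0.0049 0.5083]  S=[1.1050 -0.1096; -0.1096 0.9857]  K=[0.5377 -0.0077; 0.0515 0.5208]  nu=[2.7964, 1.2466]  x^+=[1.9698, 2.0037]  P^+=[0.2746 0.0089; 0.0089 0.2439]

x_post = [1.9698, 2.0037]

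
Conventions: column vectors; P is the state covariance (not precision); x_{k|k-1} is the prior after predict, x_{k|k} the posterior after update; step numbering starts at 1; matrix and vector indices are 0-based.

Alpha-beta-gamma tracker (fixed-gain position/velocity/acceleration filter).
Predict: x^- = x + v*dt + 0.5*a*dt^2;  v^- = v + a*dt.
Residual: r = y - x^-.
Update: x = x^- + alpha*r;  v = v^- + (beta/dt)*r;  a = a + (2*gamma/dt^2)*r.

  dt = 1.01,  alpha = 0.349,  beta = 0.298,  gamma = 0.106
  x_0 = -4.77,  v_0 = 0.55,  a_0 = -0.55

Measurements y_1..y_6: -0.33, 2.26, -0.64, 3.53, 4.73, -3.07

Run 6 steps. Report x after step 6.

step 1: x_pred=-4.4950  r=4.1650  x^+=-3.0414  v^+=1.2234  a^+=0.3156
step 2: x_pred=-1.6448  r=3.9048  x^+=-0.2821  v^+=2.6943  a^+=1.1271
step 3: x_pred=3.0140  r=-3.6540  x^+=1.7388  v^+=2.7545  a^+=0.3677
step 4: x_pred=4.7084  r=-1.1784  x^+=4.2971  v^+=2.7782  a^+=0.1228
step 5: x_pred=7.1658  r=-2.4358  x^+=6.3157  v^+=2.1836  a^+=-0.3834
step 6: x_pred=8.3256  r=-11.3956  x^+=4.3485  v^+=-1.5659  a^+=-2.7516

x_post = 4.3485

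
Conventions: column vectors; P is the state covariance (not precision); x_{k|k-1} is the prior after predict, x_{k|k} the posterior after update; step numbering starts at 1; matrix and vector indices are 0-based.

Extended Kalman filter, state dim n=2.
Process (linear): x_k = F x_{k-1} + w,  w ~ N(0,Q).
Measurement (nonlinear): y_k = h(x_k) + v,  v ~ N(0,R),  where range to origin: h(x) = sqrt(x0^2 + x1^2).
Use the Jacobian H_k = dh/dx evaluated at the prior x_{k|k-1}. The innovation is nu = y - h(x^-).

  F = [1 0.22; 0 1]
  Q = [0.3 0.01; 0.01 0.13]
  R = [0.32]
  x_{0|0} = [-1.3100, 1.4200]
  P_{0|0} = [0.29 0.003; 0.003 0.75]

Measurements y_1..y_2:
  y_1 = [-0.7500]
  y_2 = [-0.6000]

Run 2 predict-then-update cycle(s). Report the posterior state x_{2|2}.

step 1: x^-=[-0.9976, 1.4200]  P^-=[0.6276 0.1780; 0.1780 0.8800]  H_jac=[-0.5749 0.8183]  S=[0.9491]  K=[-0.2267; 0.6508]  nu=[-2.4854]  x^+=[-0.4342, -0.1976]  P^+=[0.5789 0.3180; 0.3180 0.4779]
step 2: x^-=[-0.4777, -0.1976]  P^-=[1.0419 0.4332; 0.4332 0.6079]  H_jac=[-0.9241 -0.3822]  S=[1.6045]  K=[-0.7033; -0.3943]  nu=[-1.1170]  x^+=[0.3078, 0.2428]  P^+=[0.2484 -0.0117; -0.0117 0.3585]

x_post = [0.3078, 0.2428]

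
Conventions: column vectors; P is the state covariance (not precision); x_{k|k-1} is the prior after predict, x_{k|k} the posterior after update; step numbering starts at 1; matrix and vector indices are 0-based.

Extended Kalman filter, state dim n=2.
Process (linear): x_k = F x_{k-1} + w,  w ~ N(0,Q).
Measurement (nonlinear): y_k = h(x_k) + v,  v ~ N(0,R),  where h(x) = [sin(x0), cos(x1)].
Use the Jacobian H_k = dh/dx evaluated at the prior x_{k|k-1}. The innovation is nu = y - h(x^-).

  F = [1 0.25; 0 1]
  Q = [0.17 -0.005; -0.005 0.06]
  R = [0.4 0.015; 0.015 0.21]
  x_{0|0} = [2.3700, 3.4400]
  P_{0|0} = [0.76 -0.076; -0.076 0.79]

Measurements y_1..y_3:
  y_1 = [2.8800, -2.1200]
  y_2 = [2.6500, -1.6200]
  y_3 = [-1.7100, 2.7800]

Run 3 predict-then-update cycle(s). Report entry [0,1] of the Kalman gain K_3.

K[0,1] = 0.0394

step 1: x^-=[3.2300, 3.4400]  P^-=[0.9414 0.1165; 0.1165 0.8500]  H_jac=[-0.9961 0.0000; 0.0000 0.2940]  S=[1.3340 -0.0191; -0.0191 0.2835]  K=[-0.7019 0.0735; -0.0744 0.8766]  nu=[2.9683, -1.1642]  x^+=[1.0611, 2.1986]  P^+=[0.2807 0.0167; 0.0167 0.6223]
step 2: x^-=[1.6108, 2.1986]  P^-=[0.4980 0.1673; 0.1673 0.6823]  H_jac=[-0.0400 0.0000; 0.0000 -0.8093]  S=[0.4008 0.0204; 0.0204 0.6569]  K=[-0.0392 -0.2049; 0.0262 -0.8414]  nu=[1.6508, -1.0326]  x^+=[1.7575, 3.1107]  P^+=[0.4695 0.0539; 0.0539 0.2178]
step 3: x^-=[2.5352, 3.1107]  P^-=[0.6800 0.1033; 0.1033 0.2778]  H_jac=[-0.8217 0.0000; 0.0000 -0.0309]  S=[0.8592 0.0176; 0.0176 0.2103]  K=[-0.6512 0.0394; -0.0982 -0.0326]  nu=[-2.2799, 3.7795]  x^+=[4.1687, 3.2112]  P^+=[0.3163 0.0484; 0.0484 0.2692]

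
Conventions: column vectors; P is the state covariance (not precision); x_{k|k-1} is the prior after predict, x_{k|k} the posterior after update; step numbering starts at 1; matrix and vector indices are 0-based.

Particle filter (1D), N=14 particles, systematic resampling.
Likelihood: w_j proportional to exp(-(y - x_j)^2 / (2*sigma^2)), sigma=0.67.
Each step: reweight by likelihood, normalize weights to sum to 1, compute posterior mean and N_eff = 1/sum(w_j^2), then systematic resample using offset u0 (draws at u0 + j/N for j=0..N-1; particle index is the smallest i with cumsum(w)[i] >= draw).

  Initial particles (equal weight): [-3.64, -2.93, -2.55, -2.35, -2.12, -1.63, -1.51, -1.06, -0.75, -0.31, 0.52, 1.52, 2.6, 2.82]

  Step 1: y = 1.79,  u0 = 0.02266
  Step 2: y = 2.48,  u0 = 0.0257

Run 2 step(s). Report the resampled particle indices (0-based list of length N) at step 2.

step 1: w=[0.0000, 0.0000, 0.0000, 0.0000, 0.0000, 0.0000, 0.0000, 0.0001, 0.0004, 0.0039, 0.0880, 0.4893, 0.2555, 0.1628]  mean=1.9113  Neff=2.9502  idx=[10, 11, 11, 11, 11, 11, 11, 11, 12, 12, 12, 12, 13, 13]
step 2: w=[0.0017, 0.0436, 0.0436, 0.0436, 0.0436, 0.0436, 0.0436, 0.0436, 0.1198, 0.1198, 0.1198, 0.1198, 0.1070, 0.1070]  mean=2.3139  Neff=10.6847  idx=[1, 3, 4, 6, 8, 8, 9, 9, 10, 11, 11, 12, 12, 13]

resampled_idx = [1, 3, 4, 6, 8, 8, 9, 9, 10, 11, 11, 12, 12, 13]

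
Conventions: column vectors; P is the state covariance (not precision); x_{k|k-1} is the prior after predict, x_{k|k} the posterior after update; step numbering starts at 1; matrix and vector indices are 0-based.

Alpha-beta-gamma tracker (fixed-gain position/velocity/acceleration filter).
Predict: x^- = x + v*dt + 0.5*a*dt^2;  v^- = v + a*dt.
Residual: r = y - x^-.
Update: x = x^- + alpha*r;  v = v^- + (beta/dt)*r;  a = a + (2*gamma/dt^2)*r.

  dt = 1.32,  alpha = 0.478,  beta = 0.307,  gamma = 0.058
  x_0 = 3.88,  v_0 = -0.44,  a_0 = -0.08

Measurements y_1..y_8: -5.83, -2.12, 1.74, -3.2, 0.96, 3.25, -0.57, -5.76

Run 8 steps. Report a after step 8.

a_post = -0.3494

step 1: x_pred=3.2295  r=-9.0595  x^+=-1.1009  v^+=-2.6526  a^+=-0.6831
step 2: x_pred=-5.1975  r=3.0775  x^+=-3.7265  v^+=-2.8386  a^+=-0.4782
step 3: x_pred=-7.8901  r=9.6301  x^+=-3.2869  v^+=-1.2302  a^+=0.1629
step 4: x_pred=-4.7688  r=1.5688  x^+=-4.0189  v^+=-0.6503  a^+=0.2673
step 5: x_pred=-4.6444  r=5.6044  x^+=-1.9655  v^+=1.0060  a^+=0.6404
step 6: x_pred=-0.0796  r=3.3296  x^+=1.5119  v^+=2.6258  a^+=0.8621
step 7: x_pred=5.7290  r=-6.2990  x^+=2.7181  v^+=2.2987  a^+=0.4427
step 8: x_pred=6.1382  r=-11.8982  x^+=0.4508  v^+=0.1159  a^+=-0.3494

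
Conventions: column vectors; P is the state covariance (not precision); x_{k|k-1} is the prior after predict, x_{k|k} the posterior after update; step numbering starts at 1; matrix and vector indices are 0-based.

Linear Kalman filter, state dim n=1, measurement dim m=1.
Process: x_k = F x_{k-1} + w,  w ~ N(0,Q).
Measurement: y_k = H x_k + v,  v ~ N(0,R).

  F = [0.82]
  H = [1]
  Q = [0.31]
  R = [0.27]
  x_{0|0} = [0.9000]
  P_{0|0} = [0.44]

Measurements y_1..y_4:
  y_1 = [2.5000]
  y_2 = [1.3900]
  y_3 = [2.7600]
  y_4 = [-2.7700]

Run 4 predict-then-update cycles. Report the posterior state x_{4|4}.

x_post = [-0.9967]

step 1: x^-=[0.7380]  P^-=[0.6059]  S=[0.8759]  K=[0.6917]  nu=[1.7620]  x^+=[1.9568]  P^+=[0.1868]
step 2: x^-=[1.6046]  P^-=[0.4356]  S=[0.7056]  K=[0.6173]  nu=[-0.2146]  x^+=[1.4721]  P^+=[0.1667]
step 3: x^-=[1.2071]  P^-=[0.4221]  S=[0.6921]  K=[0.6099]  nu=[1.5529]  x^+=[2.1542]  P^+=[0.1647]
step 4: x^-=[1.7664]  P^-=[0.4207]  S=[0.6907]  K=[0.6091]  nu=[-4.5364]  x^+=[-0.9967]  P^+=[0.1645]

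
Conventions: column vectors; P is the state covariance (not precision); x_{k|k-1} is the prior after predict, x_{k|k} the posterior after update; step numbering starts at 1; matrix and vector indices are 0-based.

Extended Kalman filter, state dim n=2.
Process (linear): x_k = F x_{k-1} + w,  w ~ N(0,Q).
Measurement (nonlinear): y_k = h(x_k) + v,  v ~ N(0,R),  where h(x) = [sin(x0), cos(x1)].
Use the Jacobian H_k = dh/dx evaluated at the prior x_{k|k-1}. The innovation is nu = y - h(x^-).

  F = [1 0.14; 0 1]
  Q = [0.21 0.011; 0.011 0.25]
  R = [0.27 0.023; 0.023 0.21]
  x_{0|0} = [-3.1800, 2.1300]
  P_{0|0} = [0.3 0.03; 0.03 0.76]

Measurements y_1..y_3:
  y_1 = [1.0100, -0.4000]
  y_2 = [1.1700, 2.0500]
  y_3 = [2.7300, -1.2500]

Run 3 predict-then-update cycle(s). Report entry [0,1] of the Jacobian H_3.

step 1: x^-=[-2.8818, 2.1300]  P^-=[0.5333 0.1474; 0.1474 1.0100]  H_jac=[-0.9664 0.0000; 0.0000 -0.8477]  S=[0.7681 0.1438; 0.1438 0.9357]  K=[-0.6651 -0.0313; -0.0146 -0.9127]  nu=[1.2669, 0.1305]  x^+=[-3.7285, 1.9923]  P^+=[0.1866 0.0258; 0.0258 0.2265]
step 2: x^-=[-3.4496, 1.9923]  P^-=[0.4082 0.0685; 0.0685 0.4765]  H_jac=[-0.9529 0.0000; 0.0000 -0.9125]  S=[0.6407 0.0826; 0.0826 0.6067]  K=[-0.6045 -0.0208; -0.0097 -0.7153]  nu=[0.8668, 2.4592]  x^+=[-4.0247, 0.2249]  P^+=[0.1718 0.0200; 0.0200 0.1649]
step 3: x^-=[-3.9932, 0.2249]  P^-=[0.3906 0.0541; 0.0541 0.4149]  H_jac=[-0.6588 0.0000; 0.0000 -0.2230]  S=[0.4395 0.0309; 0.0309 0.2306]  K=[-0.5873 0.0265; -0.0533 -0.3940]  nu=[1.9777, -2.2248]  x^+=[-5.2137, 0.9959]  P^+=[0.2398 0.0356; 0.0356 0.3765]

H_jac[0,1] = 0.0000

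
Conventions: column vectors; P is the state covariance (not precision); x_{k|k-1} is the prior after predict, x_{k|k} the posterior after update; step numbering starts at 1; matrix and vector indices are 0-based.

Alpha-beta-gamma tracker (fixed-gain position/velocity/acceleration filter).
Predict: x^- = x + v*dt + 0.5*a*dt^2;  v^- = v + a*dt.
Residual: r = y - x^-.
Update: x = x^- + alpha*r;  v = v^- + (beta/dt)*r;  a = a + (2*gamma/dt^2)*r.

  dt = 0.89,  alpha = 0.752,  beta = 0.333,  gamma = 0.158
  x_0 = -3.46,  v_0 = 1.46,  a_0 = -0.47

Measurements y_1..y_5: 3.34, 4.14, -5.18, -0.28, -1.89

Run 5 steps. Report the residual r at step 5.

resid = 2.6078

step 1: x_pred=-2.3467  r=5.6867  x^+=1.9297  v^+=3.1694  a^+=1.7987
step 2: x_pred=5.4628  r=-1.3228  x^+=4.4681  v^+=4.2753  a^+=1.2709
step 3: x_pred=8.7764  r=-13.9564  x^+=-1.7188  v^+=0.1845  a^+=-4.2968
step 4: x_pred=-3.2563  r=2.9763  x^+=-1.0181  v^+=-2.5260  a^+=-3.1095
step 5: x_pred=-4.4978  r=2.6078  x^+=-2.5367  v^+=-4.3177  a^+=-2.0691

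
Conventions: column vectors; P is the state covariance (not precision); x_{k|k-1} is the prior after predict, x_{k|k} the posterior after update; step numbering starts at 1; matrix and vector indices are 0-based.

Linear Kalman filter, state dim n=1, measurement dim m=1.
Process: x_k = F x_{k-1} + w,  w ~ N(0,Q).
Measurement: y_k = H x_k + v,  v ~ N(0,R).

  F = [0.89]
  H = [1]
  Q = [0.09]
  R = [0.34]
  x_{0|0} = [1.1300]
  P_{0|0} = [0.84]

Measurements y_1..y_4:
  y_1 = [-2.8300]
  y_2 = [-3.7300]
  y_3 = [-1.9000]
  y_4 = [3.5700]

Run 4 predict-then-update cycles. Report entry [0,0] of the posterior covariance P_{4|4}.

P_post[0,0] = 0.1231

step 1: x^-=[1.0057]  P^-=[0.7554]  S=[1.0954]  K=[0.6896]  nu=[-3.8357]  x^+=[-1.6394]  P^+=[0.2345]
step 2: x^-=[-1.4591]  P^-=[0.2757]  S=[0.6157]  K=[0.4478]  nu=[-2.2709]  x^+=[-2.4760]  P^+=[0.1523]
step 3: x^-=[-2.2036]  P^-=[0.2106]  S=[0.5506]  K=[0.3825]  nu=[0.3036]  x^+=[-2.0875]  P^+=[0.1300]
step 4: x^-=[-1.8579]  P^-=[0.1930]  S=[0.5330]  K=[0.3621]  nu=[5.4279]  x^+=[0.1076]  P^+=[0.1231]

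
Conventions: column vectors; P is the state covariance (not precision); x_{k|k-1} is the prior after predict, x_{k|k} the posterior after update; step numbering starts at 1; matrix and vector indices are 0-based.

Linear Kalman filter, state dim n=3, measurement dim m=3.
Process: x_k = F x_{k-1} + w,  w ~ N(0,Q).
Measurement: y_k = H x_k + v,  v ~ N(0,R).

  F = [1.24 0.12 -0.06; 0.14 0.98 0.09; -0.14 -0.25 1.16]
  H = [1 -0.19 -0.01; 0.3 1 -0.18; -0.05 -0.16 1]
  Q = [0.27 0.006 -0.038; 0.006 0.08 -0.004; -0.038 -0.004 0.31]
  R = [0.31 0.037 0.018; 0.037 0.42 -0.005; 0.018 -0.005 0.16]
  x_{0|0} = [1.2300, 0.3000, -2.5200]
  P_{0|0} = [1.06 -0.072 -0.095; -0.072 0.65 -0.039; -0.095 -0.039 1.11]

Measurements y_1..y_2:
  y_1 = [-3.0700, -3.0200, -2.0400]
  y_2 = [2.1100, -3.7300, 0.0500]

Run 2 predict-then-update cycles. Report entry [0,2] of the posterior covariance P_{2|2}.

P_post[0,2] = 0.0182

step 1: x^-=[1.7124, 0.2394, -3.1704]  P^-=[1.9065 0.1638 -0.4387; 0.1638 0.7050 -0.1134; -0.4387 -0.1134 1.9135]  S=[2.1882 0.7105 -0.5172; 0.7105 1.5451 -0.7591; -0.5172 -0.7591 2.1791]  K=[0.8073 0.1495 -0.0134; -0.1688 0.6109 0.0652; -0.0056 0.0734 0.9208]  nu=[-4.7686, -4.3438, 1.2543]  x^+=[-2.8036, -1.5278, -2.3079]  P^+=[0.2596 0.0199 0.0278; 0.0199 0.2523 0.0457; 0.0278 0.0457 0.1556]
step 2: x^-=[-3.5214, -2.0975, -1.9027]  P^-=[0.6745 0.1050 -0.0607; 0.1050 0.3429 -0.0030; -0.0607 -0.0030 0.5060]  S=[0.9582 0.2852 -0.0863; 0.2852 0.9106 -0.1932; -0.0863 -0.1932 0.6852]  K=[0.6380 0.1408 -0.0422; -0.0885 0.4441 0.0220; -0.0122 0.0404 0.7535]  nu=[5.2138, -0.9186, 1.4410]  x^+=[-0.3851, -2.9354, -0.9173]  P^+=[0.2070 0.0241 0.0182; 0.0241 0.1813 0.0299; 0.0182 0.0299 0.1258]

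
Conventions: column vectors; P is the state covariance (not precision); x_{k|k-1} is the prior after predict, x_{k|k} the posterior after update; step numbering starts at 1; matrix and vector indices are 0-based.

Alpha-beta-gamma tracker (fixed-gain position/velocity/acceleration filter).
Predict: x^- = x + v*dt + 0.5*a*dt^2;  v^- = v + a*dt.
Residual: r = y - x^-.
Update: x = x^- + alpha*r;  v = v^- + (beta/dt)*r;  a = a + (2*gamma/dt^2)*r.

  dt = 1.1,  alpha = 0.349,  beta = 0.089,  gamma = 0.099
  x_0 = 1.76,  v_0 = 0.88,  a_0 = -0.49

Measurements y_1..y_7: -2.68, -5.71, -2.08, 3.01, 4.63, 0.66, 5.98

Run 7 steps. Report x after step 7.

x_post = 1.5069

step 1: x_pred=2.4316  r=-5.1116  x^+=0.6476  v^+=-0.0726  a^+=-1.3264
step 2: x_pred=-0.2347  r=-5.4753  x^+=-2.1456  v^+=-1.9747  a^+=-2.2224
step 3: x_pred=-5.6622  r=3.5822  x^+=-4.4120  v^+=-4.1294  a^+=-1.6362
step 4: x_pred=-9.9443  r=12.9543  x^+=-5.4233  v^+=-4.8812  a^+=0.4836
step 5: x_pred=-10.5000  r=15.1300  x^+=-5.2196  v^+=-3.1250  a^+=2.9594
step 6: x_pred=-6.8667  r=7.5267  x^+=-4.2399  v^+=0.7393  a^+=4.1911
step 7: x_pred=-0.8911  r=6.8711  x^+=1.5069  v^+=5.9054  a^+=5.3154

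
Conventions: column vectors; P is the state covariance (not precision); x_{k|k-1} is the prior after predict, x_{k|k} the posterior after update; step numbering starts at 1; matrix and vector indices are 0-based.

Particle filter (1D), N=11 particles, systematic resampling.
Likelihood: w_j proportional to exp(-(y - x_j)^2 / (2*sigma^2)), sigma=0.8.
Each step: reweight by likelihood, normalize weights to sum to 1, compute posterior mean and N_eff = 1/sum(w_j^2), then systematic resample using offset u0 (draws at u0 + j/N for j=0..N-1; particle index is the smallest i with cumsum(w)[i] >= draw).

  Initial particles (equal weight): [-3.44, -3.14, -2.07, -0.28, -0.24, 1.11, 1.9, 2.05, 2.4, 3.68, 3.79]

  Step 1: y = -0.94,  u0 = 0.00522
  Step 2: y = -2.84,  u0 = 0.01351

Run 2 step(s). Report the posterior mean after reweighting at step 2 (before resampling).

post_mean = -2.4805

step 1: w=[0.0041, 0.0124, 0.2012, 0.3882, 0.3720, 0.0205, 0.0010, 0.0005, 0.0001, 0.0000, 0.0000]  mean=-0.6418  Neff=3.0290  idx=[1, 2, 2, 3, 3, 3, 3, 4, 4, 4, 4]
step 2: w=[0.4171, 0.2816, 0.2816, 0.0027, 0.0027, 0.0027, 0.0027, 0.0023, 0.0023, 0.0023, 0.0023]  mean=-2.4805  Neff=3.0070  idx=[0, 0, 0, 0, 0, 1, 1, 1, 2, 2, 2]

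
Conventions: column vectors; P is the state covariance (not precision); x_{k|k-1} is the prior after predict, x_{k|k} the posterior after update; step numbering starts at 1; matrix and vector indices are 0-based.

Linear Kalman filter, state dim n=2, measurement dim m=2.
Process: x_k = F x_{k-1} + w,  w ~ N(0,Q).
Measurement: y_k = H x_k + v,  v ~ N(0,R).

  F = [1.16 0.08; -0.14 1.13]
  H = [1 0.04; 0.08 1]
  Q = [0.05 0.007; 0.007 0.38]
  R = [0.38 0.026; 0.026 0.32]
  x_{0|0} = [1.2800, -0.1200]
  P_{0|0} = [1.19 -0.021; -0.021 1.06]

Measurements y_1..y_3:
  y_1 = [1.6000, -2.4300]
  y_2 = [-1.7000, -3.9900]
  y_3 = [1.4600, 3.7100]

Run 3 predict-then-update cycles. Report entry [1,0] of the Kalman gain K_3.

K[1,0] = -0.0480

step 1: x^-=[1.4752, -0.3148]  P^-=[1.6542 -0.1177; -0.1177 1.7635]  S=[2.0276 0.1108; 0.1108 2.0752]  K=[0.8155 -0.0365; -0.0697 0.8490]  nu=[0.1374, -2.2332]  x^+=[1.6687, -2.2203]  P^+=[0.3096 -0.0152; -0.0152 0.2711]
step 2: x^-=[1.7581, -2.7425]  P^-=[0.4654 -0.0386; -0.0386 0.7370]  S=[0.8435 0.0540; 0.0540 1.0538]  K=[0.5518 -0.0296; -0.0556 0.6993]  nu=[-3.3484, -1.3881]  x^+=[-0.0486, -3.5272]  P^+=[0.2094 -0.0119; -0.0119 0.2233]
step 3: x^-=[-0.3386, -3.9789]  P^-=[0.3310 -0.0222; -0.0222 0.6730]  S=[0.7103 0.0571; 0.0571 0.9915]  K=[0.4666 -0.0226; -0.0480 0.6797]  nu=[1.9578, 7.7160]  x^+=[0.4005, 1.1715]  P^+=[0.1771 -0.0093; -0.0093 0.2170]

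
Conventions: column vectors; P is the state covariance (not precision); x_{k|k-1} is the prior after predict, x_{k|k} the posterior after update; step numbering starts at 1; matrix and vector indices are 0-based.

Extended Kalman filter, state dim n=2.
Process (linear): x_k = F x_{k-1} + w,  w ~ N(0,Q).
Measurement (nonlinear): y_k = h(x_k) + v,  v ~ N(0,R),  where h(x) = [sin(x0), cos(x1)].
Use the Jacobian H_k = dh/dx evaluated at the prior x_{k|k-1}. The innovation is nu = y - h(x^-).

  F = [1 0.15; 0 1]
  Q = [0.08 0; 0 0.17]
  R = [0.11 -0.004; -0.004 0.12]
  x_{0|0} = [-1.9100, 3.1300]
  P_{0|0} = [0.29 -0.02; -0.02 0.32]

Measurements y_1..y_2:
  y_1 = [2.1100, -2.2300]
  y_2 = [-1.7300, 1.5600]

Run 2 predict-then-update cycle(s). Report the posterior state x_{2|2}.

step 1: x^-=[-1.4405, 3.1300]  P^-=[0.3712 0.0280; 0.0280 0.4900]  H_jac=[0.1299 0.0000; 0.0000 -0.0116]  S=[0.1163 -0.0040; -0.0040 0.1201]  K=[0.4152 0.0113; 0.0297 -0.0463]  nu=[3.1015, -1.2301]  x^+=[-0.1666, 3.2790]  P^+=[0.3512 0.0266; 0.0266 0.4896]
step 2: x^-=[0.3253, 3.2790]  P^-=[0.4502 0.1000; 0.1000 0.6596]  H_jac=[0.9476 0.0000; 0.0000 0.1370]  S=[0.5142 0.0090; 0.0090 0.1324]  K=[0.8287 0.0473; 0.1726 0.6709]  nu=[-2.0496, 2.5506]  x^+=[-1.2528, 4.6366]  P^+=[0.0960 0.0172; 0.0172 0.5827]

x_post = [-1.2528, 4.6366]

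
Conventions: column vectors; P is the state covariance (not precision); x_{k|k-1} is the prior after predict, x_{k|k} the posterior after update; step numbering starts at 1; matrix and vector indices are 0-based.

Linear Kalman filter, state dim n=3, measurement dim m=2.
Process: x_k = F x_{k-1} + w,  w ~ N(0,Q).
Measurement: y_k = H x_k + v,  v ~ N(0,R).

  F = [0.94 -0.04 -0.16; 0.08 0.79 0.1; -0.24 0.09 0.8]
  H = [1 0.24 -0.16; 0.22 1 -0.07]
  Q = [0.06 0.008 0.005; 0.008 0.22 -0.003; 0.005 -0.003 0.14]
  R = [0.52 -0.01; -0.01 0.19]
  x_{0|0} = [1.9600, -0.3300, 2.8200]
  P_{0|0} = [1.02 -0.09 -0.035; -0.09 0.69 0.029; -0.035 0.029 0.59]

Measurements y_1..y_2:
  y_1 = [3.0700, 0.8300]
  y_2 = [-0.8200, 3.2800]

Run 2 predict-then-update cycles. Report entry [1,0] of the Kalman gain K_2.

K[1,0] = -0.0637

step 1: x^-=[1.4044, 0.1781, 1.7559]  P^-=[0.9951 -0.0197 -0.3406; -0.0197 0.6557 0.1073; -0.3406 0.1073 0.6034]  S=[1.6597 0.3692; 0.3692 0.8836]  K=[0.6322 -0.0117; -0.0986 0.7699; -0.2705 0.1018]  nu=[1.9038, 0.4658]  x^+=[2.6025, 0.3489, 1.2883]  P^+=[0.3372 -0.0884 -0.0806; -0.0884 0.1719 0.0743; -0.0806 0.0743 0.4932]
step 2: x^-=[2.2263, 0.6127, 0.4374]  P^-=[0.4027 -0.0615 -0.2103; -0.0615 0.3337 0.1027; -0.2103 0.1027 0.5219]  S=[0.9851 0.1037; 0.1037 0.5107]  K=[0.4285 -0.0052; -0.0637 0.6257; -0.2834 0.0965]  nu=[-3.1234, 2.2081]  x^+=[0.8766, 2.1932, 1.5357]  P^+=[0.2223 -0.0608 -0.0949; -0.0608 0.1380 0.0731; -0.0949 0.0731 0.4437]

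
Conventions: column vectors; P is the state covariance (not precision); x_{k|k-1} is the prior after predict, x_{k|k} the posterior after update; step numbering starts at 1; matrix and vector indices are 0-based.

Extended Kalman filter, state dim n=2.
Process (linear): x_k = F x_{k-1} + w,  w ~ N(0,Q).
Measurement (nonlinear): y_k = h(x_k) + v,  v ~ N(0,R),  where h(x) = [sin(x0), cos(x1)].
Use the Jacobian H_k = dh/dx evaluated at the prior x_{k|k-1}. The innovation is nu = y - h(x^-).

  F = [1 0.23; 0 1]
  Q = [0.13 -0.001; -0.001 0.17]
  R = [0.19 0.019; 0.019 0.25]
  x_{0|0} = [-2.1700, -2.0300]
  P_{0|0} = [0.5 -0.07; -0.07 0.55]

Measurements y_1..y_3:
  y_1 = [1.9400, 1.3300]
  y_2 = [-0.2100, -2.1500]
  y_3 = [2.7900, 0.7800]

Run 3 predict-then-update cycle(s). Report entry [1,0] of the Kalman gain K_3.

K[1,0] = 0.0500

step 1: x^-=[-2.6369, -2.0300]  P^-=[0.6269 0.0555; 0.0555 0.7200]  H_jac=[-0.8753 0.0000; 0.0000 0.8964]  S=[0.6703 -0.0245; -0.0245 0.8286]  K=[-0.8173 0.0358; -0.0440 0.7777]  nu=[2.4235, 1.7732]  x^+=[-4.5541, -0.7576]  P^+=[0.1766 -0.0073; -0.0073 0.2160]
step 2: x^-=[-4.7284, -0.7576]  P^-=[0.3147 0.0413; 0.0413 0.3860]  H_jac=[0.0160 0.0000; 0.0000 0.6872]  S=[0.1901 0.0195; 0.0195 0.4323]  K=[0.0199 0.0648; -0.0596 0.6163]  nu=[-1.2099, -2.8765]  x^+=[-4.9389, -2.4582]  P^+=[0.3127 0.0241; 0.0241 0.2225]
step 3: x^-=[-5.5043, -2.4582]  P^-=[0.4656 0.0743; 0.0743 0.3925]  H_jac=[0.7117 0.0000; 0.0000 0.6314]  S=[0.4258 0.0524; 0.0524 0.4065]  K=[0.7763 0.0154; 0.0500 0.6033]  nu=[2.0875, 1.5554]  x^+=[-3.8599, -1.4155]  P^+=[0.2077 0.0294; 0.0294 0.2404]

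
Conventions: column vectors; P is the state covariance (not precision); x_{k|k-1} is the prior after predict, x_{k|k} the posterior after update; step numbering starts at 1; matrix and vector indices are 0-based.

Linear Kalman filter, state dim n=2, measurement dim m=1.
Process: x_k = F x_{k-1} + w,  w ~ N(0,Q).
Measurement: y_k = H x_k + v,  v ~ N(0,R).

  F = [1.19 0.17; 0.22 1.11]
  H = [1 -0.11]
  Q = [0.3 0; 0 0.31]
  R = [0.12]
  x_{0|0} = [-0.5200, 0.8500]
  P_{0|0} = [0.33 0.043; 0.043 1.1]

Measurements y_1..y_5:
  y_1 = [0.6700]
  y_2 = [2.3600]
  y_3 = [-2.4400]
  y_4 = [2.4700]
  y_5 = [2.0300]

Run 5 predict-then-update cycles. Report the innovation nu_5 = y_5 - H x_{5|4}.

step 1: x^-=[-0.4743, 0.8291]  P^-=[0.8165 0.3524; 0.3524 1.7023]  S=[0.8796]  K=[0.8842; 0.1877]  nu=[1.2355]  x^+=[0.6182, 1.0610]  P^+=[0.1288 0.2064; 0.2064 1.6713]
step 2: x^-=[0.9160, 1.3137]  P^-=[0.6142 0.6294; 0.6294 2.4762]  S=[0.6257]  K=[0.8710; 0.5706]  nu=[1.5885]  x^+=[2.2996, 2.2202]  P^+=[0.1395 0.3184; 0.3184 2.2725]
step 3: x^-=[3.1139, 2.9703]  P^-=[0.6921 0.8979; 0.8979 3.2722]  S=[0.6542]  K=[0.9070; 0.8223]  nu=[-5.2272]  x^+=[-1.6273, -1.3282]  P^+=[0.1539 0.4100; 0.4100 2.8299]
step 4: x^-=[-2.1622, -1.8323]  P^-=[0.7656 1.1311; 1.1311 4.0043]  S=[0.6852]  K=[0.9358; 1.0079]  nu=[4.4307]  x^+=[1.9838, 2.6335]  P^+=[0.1656 0.4849; 0.4849 3.3082]
step 5: x^-=[2.8084, 3.3596]  P^-=[0.8263 1.3262; 1.3262 4.6309]  S=[0.7106]  K=[0.9576; 1.1495]  nu=[-0.4088]  x^+=[2.4169, 2.8897]  P^+=[0.1748 0.5441; 0.5441 3.6920]

innov = [-0.4088]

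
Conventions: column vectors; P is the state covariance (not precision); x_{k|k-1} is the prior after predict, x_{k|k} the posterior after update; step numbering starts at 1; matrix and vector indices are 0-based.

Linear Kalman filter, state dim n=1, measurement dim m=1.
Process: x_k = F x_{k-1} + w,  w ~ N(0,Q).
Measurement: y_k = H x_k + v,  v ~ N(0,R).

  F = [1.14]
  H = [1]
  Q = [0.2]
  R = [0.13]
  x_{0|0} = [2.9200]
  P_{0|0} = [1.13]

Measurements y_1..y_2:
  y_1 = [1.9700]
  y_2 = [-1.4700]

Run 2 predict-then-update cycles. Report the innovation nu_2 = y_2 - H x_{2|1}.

innov = [-3.8278]

step 1: x^-=[3.3288]  P^-=[1.6685]  S=[1.7985]  K=[0.9277]  nu=[-1.3588]  x^+=[2.0682]  P^+=[0.1206]
step 2: x^-=[2.3578]  P^-=[0.3567]  S=[0.4867]  K=[0.7329]  nu=[-3.8278]  x^+=[-0.4477]  P^+=[0.0953]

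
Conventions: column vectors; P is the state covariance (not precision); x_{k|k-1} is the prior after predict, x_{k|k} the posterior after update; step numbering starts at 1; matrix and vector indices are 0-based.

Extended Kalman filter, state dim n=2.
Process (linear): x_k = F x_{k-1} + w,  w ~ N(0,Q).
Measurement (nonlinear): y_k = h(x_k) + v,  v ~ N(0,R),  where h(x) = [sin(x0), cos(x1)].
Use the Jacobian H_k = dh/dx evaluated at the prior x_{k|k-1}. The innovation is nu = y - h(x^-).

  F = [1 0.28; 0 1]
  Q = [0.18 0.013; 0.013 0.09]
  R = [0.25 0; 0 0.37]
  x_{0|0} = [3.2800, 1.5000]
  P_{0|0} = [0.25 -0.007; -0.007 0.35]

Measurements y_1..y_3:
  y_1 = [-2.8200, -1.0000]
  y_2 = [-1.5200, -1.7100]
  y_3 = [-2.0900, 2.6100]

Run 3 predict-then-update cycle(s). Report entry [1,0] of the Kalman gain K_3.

step 1: x^-=[3.7000, 1.5000]  P^-=[0.4535 0.1040; 0.1040 0.4400]  H_jac=[-0.8481 0.0000; 0.0000 -0.9975]  S=[0.5762 0.0880; 0.0880 0.8078]  K=[-0.6589 -0.0567; -0.0713 -0.5356]  nu=[-2.2902, -1.0707]  x^+=[5.2696, 2.2367]  P^+=[0.1942 0.0210; 0.0210 0.1987]
step 2: x^-=[5.8959, 2.2367]  P^-=[0.4016 0.0896; 0.0896 0.2887]  H_jac=[0.9259 0.0000; 0.0000 -0.7863]  S=[0.5943 -0.0653; -0.0653 0.5485]  K=[0.6196 -0.0548; 0.0955 -0.4025]  nu=[-1.1423, -1.0922]  x^+=[5.2479, 2.5673]  P^+=[0.1673 0.0258; 0.0258 0.1894]
step 3: x^-=[5.9667, 2.5673]  P^-=[0.3766 0.0918; 0.0918 0.2794]  H_jac=[0.9503 0.0000; 0.0000 -0.5433]  S=[0.5901 -0.0474; -0.0474 0.4525]  K=[0.6027 -0.0471; 0.1219 -0.3227]  nu=[-1.7788, 3.4496]  x^+=[4.7322, 1.2373]  P^+=[0.1585 0.0321; 0.0321 0.2198]

K[1,0] = 0.1219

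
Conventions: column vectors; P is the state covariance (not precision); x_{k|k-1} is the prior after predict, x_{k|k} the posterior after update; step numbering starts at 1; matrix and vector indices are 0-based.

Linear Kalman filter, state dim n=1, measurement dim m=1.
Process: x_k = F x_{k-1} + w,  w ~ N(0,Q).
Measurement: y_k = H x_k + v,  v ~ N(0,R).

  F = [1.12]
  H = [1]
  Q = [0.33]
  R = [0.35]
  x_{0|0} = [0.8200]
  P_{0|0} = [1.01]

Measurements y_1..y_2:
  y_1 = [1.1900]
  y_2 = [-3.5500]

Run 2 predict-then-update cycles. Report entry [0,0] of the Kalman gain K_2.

K[0,0] = 0.6635

step 1: x^-=[0.9184]  P^-=[1.5969]  S=[1.9469]  K=[0.8202]  nu=[0.2716]  x^+=[1.1412]  P^+=[0.2871]
step 2: x^-=[1.2781]  P^-=[0.6901]  S=[1.0401]  K=[0.6635]  nu=[-4.8281]  x^+=[-1.9253]  P^+=[0.2322]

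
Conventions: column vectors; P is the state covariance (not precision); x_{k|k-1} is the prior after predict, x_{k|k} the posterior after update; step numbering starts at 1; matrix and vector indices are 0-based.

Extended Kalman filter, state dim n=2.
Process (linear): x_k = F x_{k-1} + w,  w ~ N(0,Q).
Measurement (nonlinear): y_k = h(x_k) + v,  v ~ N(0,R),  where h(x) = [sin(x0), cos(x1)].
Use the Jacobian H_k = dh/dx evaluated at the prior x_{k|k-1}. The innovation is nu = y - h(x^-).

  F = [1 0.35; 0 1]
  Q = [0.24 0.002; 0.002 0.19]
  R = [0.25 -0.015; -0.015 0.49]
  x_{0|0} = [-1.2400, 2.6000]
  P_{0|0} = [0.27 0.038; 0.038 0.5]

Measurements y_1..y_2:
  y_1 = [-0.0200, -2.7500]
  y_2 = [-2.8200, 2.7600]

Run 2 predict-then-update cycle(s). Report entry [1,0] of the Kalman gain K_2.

K[1,0] = 0.2209

step 1: x^-=[-0.3300, 2.6000]  P^-=[0.5978 0.2150; 0.2150 0.6900]  H_jac=[0.9460 0.0000; 0.0000 -0.5155]  S=[0.7851 -0.1199; -0.1199 0.6734]  K=[0.7147 -0.0374; 0.1834 -0.4956]  nu=[0.3040, -1.8931]  x^+=[-0.0419, 3.5940]  P^+=[0.1895 0.0563; 0.0563 0.4764]
step 2: x^-=[1.2160, 3.5940]  P^-=[0.5273 0.2251; 0.2251 0.6664]  H_jac=[0.3474 0.0000; 0.0000 0.4371]  S=[0.3136 0.0192; 0.0192 0.6173]  K=[0.5754 0.1415; 0.2209 0.4650]  nu=[-3.7577, 3.6594]  x^+=[-0.4285, 4.4656]  P^+=[0.4079 0.1389; 0.1389 0.5137]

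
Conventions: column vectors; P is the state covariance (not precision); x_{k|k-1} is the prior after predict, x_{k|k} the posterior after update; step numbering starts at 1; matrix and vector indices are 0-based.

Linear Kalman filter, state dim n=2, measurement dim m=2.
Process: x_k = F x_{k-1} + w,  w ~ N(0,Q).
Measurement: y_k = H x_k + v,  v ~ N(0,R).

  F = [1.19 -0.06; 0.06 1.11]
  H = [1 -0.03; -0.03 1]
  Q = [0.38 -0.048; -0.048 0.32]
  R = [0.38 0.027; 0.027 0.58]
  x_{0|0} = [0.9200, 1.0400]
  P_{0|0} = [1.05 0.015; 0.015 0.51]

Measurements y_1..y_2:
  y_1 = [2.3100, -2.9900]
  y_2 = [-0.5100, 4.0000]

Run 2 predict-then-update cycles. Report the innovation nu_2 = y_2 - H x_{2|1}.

step 1: x^-=[1.0324, 1.2096]  P^-=[1.8666 0.0128; 0.0128 0.9541]  S=[2.2467 -0.0448; -0.0448 1.5351]  K=[0.8306 -0.0039; 0.0053 0.6215]  nu=[1.3139, -4.1686]  x^+=[2.1399, -1.3741]  P^+=[0.3164 0.0297; 0.0297 0.3615]
step 2: x^-=[2.6290, -1.3968]  P^-=[0.8251 -0.0104; -0.0104 0.7705]  S=[1.2064 -0.0313; -0.0313 1.3518]  K=[0.6839 -0.0102; -0.0130 0.5699]  nu=[-3.1809, 5.4757]  x^+=[0.3977, 1.7650]  P^+=[0.2602 0.0204; 0.0204 0.3308]

innov = [-3.1809, 5.4757]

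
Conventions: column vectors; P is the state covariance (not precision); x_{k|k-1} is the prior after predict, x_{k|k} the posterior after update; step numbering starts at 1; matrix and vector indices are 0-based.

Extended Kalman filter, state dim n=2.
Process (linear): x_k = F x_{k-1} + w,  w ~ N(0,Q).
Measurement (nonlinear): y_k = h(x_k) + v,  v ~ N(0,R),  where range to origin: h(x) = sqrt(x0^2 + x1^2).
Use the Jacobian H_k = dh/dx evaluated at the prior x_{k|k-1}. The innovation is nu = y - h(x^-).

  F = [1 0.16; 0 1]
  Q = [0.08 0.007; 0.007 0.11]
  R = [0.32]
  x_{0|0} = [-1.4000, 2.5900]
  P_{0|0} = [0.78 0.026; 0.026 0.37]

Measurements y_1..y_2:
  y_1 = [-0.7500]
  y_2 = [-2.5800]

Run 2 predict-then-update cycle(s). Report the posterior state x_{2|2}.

x_post = [-1.6604, -0.9672]

step 1: x^-=[-0.9856, 2.5900]  P^-=[0.8778 0.0922; 0.0922 0.4800]  H_jac=[-0.3557 0.9346]  S=[0.7890]  K=[-0.2865; 0.5270]  nu=[-3.5212]  x^+=[0.0231, 0.7343]  P^+=[0.8130 0.2113; 0.2113 0.2609]
step 2: x^-=[0.1406, 0.7343]  P^-=[0.9673 0.2601; 0.2601 0.3709]  H_jac=[0.1880 0.9822]  S=[0.8080]  K=[0.5412; 0.5113]  nu=[-3.3276]  x^+=[-1.6604, -0.9672]  P^+=[0.7307 0.0365; 0.0365 0.1596]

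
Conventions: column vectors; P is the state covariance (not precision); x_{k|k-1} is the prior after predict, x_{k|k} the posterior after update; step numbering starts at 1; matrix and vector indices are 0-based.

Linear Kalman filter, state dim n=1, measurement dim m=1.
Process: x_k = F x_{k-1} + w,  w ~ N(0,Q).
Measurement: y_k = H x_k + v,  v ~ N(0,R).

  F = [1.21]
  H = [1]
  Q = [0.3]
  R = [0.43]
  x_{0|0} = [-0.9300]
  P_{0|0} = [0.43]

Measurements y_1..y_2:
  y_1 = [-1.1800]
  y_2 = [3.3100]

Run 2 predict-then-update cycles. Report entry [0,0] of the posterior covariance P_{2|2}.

P_post[0,0] = 0.2707

step 1: x^-=[-1.1253]  P^-=[0.9296]  S=[1.3596]  K=[0.6837]  nu=[-0.0547]  x^+=[-1.1627]  P^+=[0.2940]
step 2: x^-=[-1.4069]  P^-=[0.7304]  S=[1.1604]  K=[0.6295]  nu=[4.7169]  x^+=[1.5622]  P^+=[0.2707]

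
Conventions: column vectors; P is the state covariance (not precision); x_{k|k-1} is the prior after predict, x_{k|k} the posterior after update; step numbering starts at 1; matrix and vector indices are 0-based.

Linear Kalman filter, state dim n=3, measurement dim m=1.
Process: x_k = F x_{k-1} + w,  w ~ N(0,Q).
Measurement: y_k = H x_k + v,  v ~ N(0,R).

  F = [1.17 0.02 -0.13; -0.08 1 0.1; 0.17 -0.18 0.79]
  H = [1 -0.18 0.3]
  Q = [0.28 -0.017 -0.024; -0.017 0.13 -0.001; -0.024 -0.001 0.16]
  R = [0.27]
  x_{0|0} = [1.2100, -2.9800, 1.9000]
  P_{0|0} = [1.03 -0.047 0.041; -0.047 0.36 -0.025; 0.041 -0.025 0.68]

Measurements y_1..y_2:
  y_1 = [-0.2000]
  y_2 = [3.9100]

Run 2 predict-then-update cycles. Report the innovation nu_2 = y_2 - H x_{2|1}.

innov = [4.3135]

step 1: x^-=[1.1091, -2.8868, 2.2431]  P^-=[1.6871 -0.1615 0.1555; -0.1615 0.5053 -0.0559; 0.1555 -0.0559 0.6468]  S=[2.1891]  K=[0.8052; -0.1230; 0.1643]  nu=[-2.5017]  x^+=[-0.9053, -2.5791, 1.8322]  P^+=[0.2676 0.0553 -0.1341; 0.0553 0.4721 -0.0117; -0.1341 -0.0117 0.5877]
step 2: x^-=[-1.3490, -2.3234, 1.7577]  P^-=[0.6999 0.0088 -0.1657; 0.0088 0.6007 -0.0358; -0.1657 -0.0358 0.5138]  S=[0.9368]  K=[0.6923; -0.1175; -0.0055]  nu=[4.3135]  x^+=[1.6372, -2.8304, 1.7341]  P^+=[0.2509 0.0850 -0.1622; 0.0850 0.5877 -0.0365; -0.1622 -0.0365 0.5138]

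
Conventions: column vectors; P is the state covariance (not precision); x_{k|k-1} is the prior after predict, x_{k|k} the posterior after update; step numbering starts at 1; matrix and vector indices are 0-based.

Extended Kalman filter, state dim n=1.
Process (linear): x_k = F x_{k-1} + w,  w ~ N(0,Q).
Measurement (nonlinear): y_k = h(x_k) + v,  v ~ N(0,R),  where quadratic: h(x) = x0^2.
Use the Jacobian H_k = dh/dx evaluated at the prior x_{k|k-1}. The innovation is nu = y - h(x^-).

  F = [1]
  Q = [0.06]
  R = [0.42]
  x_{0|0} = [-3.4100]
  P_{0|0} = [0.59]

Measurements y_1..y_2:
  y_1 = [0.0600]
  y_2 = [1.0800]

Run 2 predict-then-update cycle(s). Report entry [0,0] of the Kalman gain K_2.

step 1: x^-=[-3.4100]  P^-=[0.6500]  H_jac=[-6.8200]  S=[30.6531]  K=[-0.1446]  nu=[-11.5681]  x^+=[-1.7370]  P^+=[0.0089]
step 2: x^-=[-1.7370]  P^-=[0.0689]  H_jac=[-3.4741]  S=[1.2516]  K=[-0.1913]  nu=[-1.9373]  x^+=[-1.3665]  P^+=[0.0231]

K[0,0] = -0.1913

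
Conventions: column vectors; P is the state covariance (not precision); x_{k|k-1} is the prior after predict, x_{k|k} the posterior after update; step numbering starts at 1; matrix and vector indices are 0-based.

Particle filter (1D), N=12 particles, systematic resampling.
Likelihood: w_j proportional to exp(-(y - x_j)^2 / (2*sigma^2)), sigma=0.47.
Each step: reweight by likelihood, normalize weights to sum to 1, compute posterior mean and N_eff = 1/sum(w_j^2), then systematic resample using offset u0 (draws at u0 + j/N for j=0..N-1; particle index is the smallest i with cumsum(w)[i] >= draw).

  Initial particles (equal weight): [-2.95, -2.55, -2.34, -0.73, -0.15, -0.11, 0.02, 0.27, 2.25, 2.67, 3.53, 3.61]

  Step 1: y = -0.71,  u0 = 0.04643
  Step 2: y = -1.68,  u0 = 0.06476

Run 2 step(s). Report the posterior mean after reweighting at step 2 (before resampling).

step 1: w=[0.0000, 0.0002, 0.0010, 0.4252, 0.2093, 0.1884, 0.1274, 0.0484, 0.0000, 0.0000, 0.0000, 0.0000]  mean=-0.3499  Neff=3.5881  idx=[3, 3, 3, 3, 3, 4, 4, 4, 5, 5, 6, 7]
step 2: w=[0.1928, 0.1928, 0.1928, 0.1928, 0.1928, 0.0074, 0.0074, 0.0074, 0.0056, 0.0056, 0.0021, 0.0003]  mean=-0.7082  Neff=5.3730  idx=[0, 0, 1, 1, 2, 2, 2, 3, 3, 4, 4, 7]

post_mean = -0.7082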